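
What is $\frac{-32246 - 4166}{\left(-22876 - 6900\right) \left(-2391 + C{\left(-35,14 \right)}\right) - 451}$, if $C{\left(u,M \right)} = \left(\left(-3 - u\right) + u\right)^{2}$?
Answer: $- \frac{36412}{70925981} \approx -0.00051338$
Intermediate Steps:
$C{\left(u,M \right)} = 9$ ($C{\left(u,M \right)} = \left(-3\right)^{2} = 9$)
$\frac{-32246 - 4166}{\left(-22876 - 6900\right) \left(-2391 + C{\left(-35,14 \right)}\right) - 451} = \frac{-32246 - 4166}{\left(-22876 - 6900\right) \left(-2391 + 9\right) - 451} = - \frac{36412}{\left(-29776\right) \left(-2382\right) - 451} = - \frac{36412}{70926432 - 451} = - \frac{36412}{70925981}$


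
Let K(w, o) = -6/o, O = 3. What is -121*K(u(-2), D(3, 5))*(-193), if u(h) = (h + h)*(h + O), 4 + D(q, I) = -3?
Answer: 140118/7 ≈ 20017.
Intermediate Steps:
D(q, I) = -7 (D(q, I) = -4 - 3 = -7)
u(h) = 2*h*(3 + h) (u(h) = (h + h)*(h + 3) = (2*h)*(3 + h) = 2*h*(3 + h))
-121*K(u(-2), D(3, 5))*(-193) = -(-726)/(-7)*(-193) = -(-726)*(-1)/7*(-193) = -121*6/7*(-193) = -726/7*(-193) = 140118/7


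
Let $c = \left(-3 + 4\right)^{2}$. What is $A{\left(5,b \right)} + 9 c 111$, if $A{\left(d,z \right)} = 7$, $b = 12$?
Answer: $1006$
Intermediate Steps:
$c = 1$ ($c = 1^{2} = 1$)
$A{\left(5,b \right)} + 9 c 111 = 7 + 9 \cdot 1 \cdot 111 = 7 + 9 \cdot 111 = 7 + 999 = 1006$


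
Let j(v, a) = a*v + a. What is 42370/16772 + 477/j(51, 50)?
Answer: 29540561/10901800 ≈ 2.7097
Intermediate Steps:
j(v, a) = a + a*v
42370/16772 + 477/j(51, 50) = 42370/16772 + 477/((50*(1 + 51))) = 42370*(1/16772) + 477/((50*52)) = 21185/8386 + 477/2600 = 29540561/10901800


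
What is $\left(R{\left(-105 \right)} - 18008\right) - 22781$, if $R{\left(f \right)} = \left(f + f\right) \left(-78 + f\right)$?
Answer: $-2359$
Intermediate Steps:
$R{\left(f \right)} = 2 f \left(-78 + f\right)$
$\left(R{\left(-105 \right)} - 18008\right) - 22781 = \left(2 \left(-105\right) \left(-78 - 105\right) - 18008\right) - 22781 = \left(2 \left(-105\right) \left(-183\right) - 18008\right) - 22781 = \left(38430 - 18008\right) - 22781 = 20422 - 22781 = -2359$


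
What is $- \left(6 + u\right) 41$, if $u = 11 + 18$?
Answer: $-1435$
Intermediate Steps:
$u = 29$
$- \left(6 + u\right) 41 = - \left(6 + 29\right) 41 = - 35 \cdot 41 = \left(-1\right) 1435 = -1435$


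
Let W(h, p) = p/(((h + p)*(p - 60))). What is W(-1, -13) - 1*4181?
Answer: -4272995/1022 ≈ -4181.0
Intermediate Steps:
W(h, p) = p/((-60 + p)*(h + p)) (W(h, p) = p/(((h + p)*(-60 + p))) = p/(((-60 + p)*(h + p))) = p*(1/((-60 + p)*(h + p))) = p/((-60 + p)*(h + p)))
W(-1, -13) - 1*4181 = -13/((-13)² - 60*(-1) - 60*(-13) - 1*(-13)) - 1*4181 = -13/(169 + 60 + 780 + 13) - 4181 = -13/1022 - 4181 = -4272995/1022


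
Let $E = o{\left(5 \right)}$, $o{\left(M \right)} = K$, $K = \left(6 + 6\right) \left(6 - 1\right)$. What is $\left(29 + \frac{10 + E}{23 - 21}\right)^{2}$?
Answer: $4096$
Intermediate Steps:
$K = 60$ ($K = 12 \cdot 5 = 60$)
$o{\left(M \right)} = 60$
$E = 60$
$\left(29 + \frac{10 + E}{23 - 21}\right)^{2} = \left(29 + \frac{10 + 60}{23 - 21}\right)^{2} = \left(29 + \frac{70}{2}\right)^{2} = \left(29 + 70 \cdot \frac{1}{2}\right)^{2} = \left(29 + 35\right)^{2} = 64^{2} = 4096$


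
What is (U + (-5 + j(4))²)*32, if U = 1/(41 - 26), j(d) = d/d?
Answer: 7712/15 ≈ 514.13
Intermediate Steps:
j(d) = 1
U = 1/15 ≈ 0.066667
(U + (-5 + j(4))²)*32 = (1/15 + (-5 + 1)²)*32 = (1/15 + (-4)²)*32 = (1/15 + 16)*32 = (241/15)*32 = 7712/15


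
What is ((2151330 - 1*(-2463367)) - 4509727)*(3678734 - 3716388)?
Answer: -3952540380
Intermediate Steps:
((2151330 - 1*(-2463367)) - 4509727)*(3678734 - 3716388) = ((2151330 + 2463367) - 4509727)*(-37654) = (4614697 - 4509727)*(-37654) = 104970*(-37654) = -3952540380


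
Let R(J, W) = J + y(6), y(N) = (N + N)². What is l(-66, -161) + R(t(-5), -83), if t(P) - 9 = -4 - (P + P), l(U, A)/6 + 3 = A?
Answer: -825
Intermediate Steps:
l(U, A) = -18 + 6*A
y(N) = 4*N² (y(N) = (2*N)² = 4*N²)
t(P) = 5 - 2*P (t(P) = 9 + (-4 - (P + P)) = 9 + (-4 - 2*P) = 5 - 2*P)
R(J, W) = 144 + J (R(J, W) = J + 4*6² = J + 4*36 = J + 144 = 144 + J)
l(-66, -161) + R(t(-5), -83) = (-18 + 6*(-161)) + (144 + (5 - 2*(-5))) = (-18 - 966) + (144 + (5 + 10)) = -984 + (144 + 15) = -984 + 159 = -825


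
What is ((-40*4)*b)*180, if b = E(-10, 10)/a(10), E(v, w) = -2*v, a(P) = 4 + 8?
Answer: -48000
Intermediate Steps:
a(P) = 12
b = 5/3 (b = -2*(-10)/12 = 20*(1/12) = 5/3 ≈ 1.6667)
((-40*4)*b)*180 = (-40*4*(5/3))*180 = -160*5/3*180 = -800/3*180 = -48000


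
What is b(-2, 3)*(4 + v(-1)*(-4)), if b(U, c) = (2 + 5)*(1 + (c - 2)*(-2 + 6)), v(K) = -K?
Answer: 0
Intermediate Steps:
b(U, c) = -49 + 28*c (b(U, c) = 7*(1 + (-2 + c)*4) = 7*(1 + (-8 + 4*c)) = 7*(-7 + 4*c) = -49 + 28*c)
b(-2, 3)*(4 + v(-1)*(-4)) = (-49 + 28*3)*(4 - 1*(-1)*(-4)) = (-49 + 84)*(4 + 1*(-4)) = 35*(4 - 4) = 35*0 = 0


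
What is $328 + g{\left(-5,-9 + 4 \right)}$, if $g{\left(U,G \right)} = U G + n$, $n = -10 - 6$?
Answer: $337$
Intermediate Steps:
$n = -16$
$g{\left(U,G \right)} = -16 + G U$ ($g{\left(U,G \right)} = U G - 16 = G U - 16 = -16 + G U$)
$328 + g{\left(-5,-9 + 4 \right)} = 328 - \left(16 - \left(-9 + 4\right) \left(-5\right)\right) = 328 - -9 = 328 + \left(-16 + 25\right) = 328 + 9 = 337$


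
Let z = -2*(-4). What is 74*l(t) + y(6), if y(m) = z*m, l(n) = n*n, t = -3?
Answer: 714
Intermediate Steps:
z = 8
l(n) = n²
y(m) = 8*m
74*l(t) + y(6) = 74*(-3)² + 8*6 = 74*9 + 48 = 666 + 48 = 714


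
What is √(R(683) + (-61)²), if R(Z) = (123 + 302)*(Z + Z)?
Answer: 3*√64919 ≈ 764.38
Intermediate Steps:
R(Z) = 850*Z (R(Z) = 425*(2*Z) = 850*Z)
√(R(683) + (-61)²) = √(850*683 + (-61)²) = √(580550 + 3721) = √584271 = 3*√64919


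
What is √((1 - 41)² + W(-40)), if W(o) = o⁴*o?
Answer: 120*I*√7111 ≈ 10119.0*I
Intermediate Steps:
W(o) = o⁵
√((1 - 41)² + W(-40)) = √((1 - 41)² + (-40)⁵) = √((-40)² - 102400000) = √(1600 - 102400000) = √(-102398400) = 120*I*√7111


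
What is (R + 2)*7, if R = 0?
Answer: 14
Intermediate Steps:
(R + 2)*7 = (0 + 2)*7 = 2*7 = 14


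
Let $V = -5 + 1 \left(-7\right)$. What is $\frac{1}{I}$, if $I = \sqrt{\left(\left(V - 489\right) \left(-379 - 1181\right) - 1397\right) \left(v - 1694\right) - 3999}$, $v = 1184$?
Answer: $- \frac{i \sqrt{44209681}}{132629043} \approx - 5.0133 \cdot 10^{-5} i$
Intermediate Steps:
$V = -12$ ($V = -5 - 7 = -12$)
$I = 3 i \sqrt{44209681}$ ($I = \sqrt{\left(\left(-12 - 489\right) \left(-379 - 1181\right) - 1397\right) \left(1184 - 1694\right) - 3999} = \sqrt{\left(\left(-501\right) \left(-1560\right) - 1397\right) \left(-510\right) - 3999} = \sqrt{\left(781560 - 1397\right) \left(-510\right) - 3999} = \sqrt{780163 \left(-510\right) - 3999} = \sqrt{-397883130 - 3999} = \sqrt{-397887129} = 3 i \sqrt{44209681} \approx 19947.0 i$)
$\frac{1}{I} = \frac{1}{3 i \sqrt{44209681}} = - \frac{i \sqrt{44209681}}{132629043}$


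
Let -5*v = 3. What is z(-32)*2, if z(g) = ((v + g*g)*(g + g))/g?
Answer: 20468/5 ≈ 4093.6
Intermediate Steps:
v = -⅗ (v = -⅕*3 = -⅗ ≈ -0.60000)
z(g) = -6/5 + 2*g² (z(g) = ((-⅗ + g*g)*(g + g))/g = ((-⅗ + g²)*(2*g))/g = (2*g*(-⅗ + g²))/g = -6/5 + 2*g²)
z(-32)*2 = (-6/5 + 2*(-32)²)*2 = (-6/5 + 2*1024)*2 = (-6/5 + 2048)*2 = (10234/5)*2 = 20468/5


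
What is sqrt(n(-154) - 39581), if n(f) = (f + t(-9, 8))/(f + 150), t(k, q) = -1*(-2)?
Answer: 7*I*sqrt(807) ≈ 198.85*I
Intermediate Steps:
t(k, q) = 2
n(f) = (2 + f)/(150 + f) (n(f) = (f + 2)/(f + 150) = (2 + f)/(150 + f))
sqrt(n(-154) - 39581) = sqrt((2 - 154)/(150 - 154) - 39581) = sqrt(-152/(-4) - 39581) = sqrt(-1/4*(-152) - 39581) = sqrt(38 - 39581) = sqrt(-39543) = 7*I*sqrt(807)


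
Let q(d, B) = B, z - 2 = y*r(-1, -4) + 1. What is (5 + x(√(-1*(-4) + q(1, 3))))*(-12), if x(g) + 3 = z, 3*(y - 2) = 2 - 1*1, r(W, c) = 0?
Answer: -60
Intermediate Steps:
y = 7/3 (y = 2 + (2 - 1*1)/3 = 2 + (2 - 1)/3 = 2 + (⅓)*1 = 2 + ⅓ = 7/3 ≈ 2.3333)
z = 3 (z = 2 + ((7/3)*0 + 1) = 2 + (0 + 1) = 2 + 1 = 3)
x(g) = 0 (x(g) = -3 + 3 = 0)
(5 + x(√(-1*(-4) + q(1, 3))))*(-12) = (5 + 0)*(-12) = 5*(-12) = -60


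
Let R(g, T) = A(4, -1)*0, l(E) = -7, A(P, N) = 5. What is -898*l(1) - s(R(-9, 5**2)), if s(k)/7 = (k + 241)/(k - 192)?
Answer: 1208599/192 ≈ 6294.8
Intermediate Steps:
R(g, T) = 0 (R(g, T) = 5*0 = 0)
s(k) = 7*(241 + k)/(-192 + k) (s(k) = 7*((k + 241)/(k - 192)) = 7*((241 + k)/(-192 + k)) = 7*(241 + k)/(-192 + k))
-898*l(1) - s(R(-9, 5**2)) = -898*(-7) - 7*(241 + 0)/(-192 + 0) = 6286 - 7*241/(-192) = 6286 - 7*(-1)*241/192 = 6286 - 1*(-1687/192) = 6286 + 1687/192 = 1208599/192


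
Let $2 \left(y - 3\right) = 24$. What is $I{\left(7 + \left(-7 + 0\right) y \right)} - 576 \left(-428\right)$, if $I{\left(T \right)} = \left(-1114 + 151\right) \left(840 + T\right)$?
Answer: $-468018$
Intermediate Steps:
$y = 15$ ($y = 3 + \frac{1}{2} \cdot 24 = 3 + 12 = 15$)
$I{\left(T \right)} = -808920 - 963 T$ ($I{\left(T \right)} = - 963 \left(840 + T\right) = -808920 - 963 T$)
$I{\left(7 + \left(-7 + 0\right) y \right)} - 576 \left(-428\right) = \left(-808920 - 963 \left(7 + \left(-7 + 0\right) 15\right)\right) - 576 \left(-428\right) = \left(-808920 - 963 \left(7 - 105\right)\right) - -246528 = \left(-808920 - 963 \left(7 - 105\right)\right) + 246528 = \left(-808920 - -94374\right) + 246528 = \left(-808920 + 94374\right) + 246528 = -714546 + 246528 = -468018$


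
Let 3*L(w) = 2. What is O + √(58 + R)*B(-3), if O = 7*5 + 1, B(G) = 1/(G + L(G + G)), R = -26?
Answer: 36 - 12*√2/7 ≈ 33.576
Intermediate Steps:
L(w) = ⅔ (L(w) = (⅓)*2 = ⅔)
B(G) = 1/(⅔ + G) (B(G) = 1/(G + ⅔) = 1/(⅔ + G))
O = 36 (O = 35 + 1 = 36)
O + √(58 + R)*B(-3) = 36 + √(58 - 26)*(3/(2 + 3*(-3))) = 36 + √32*(3/(2 - 9)) = 36 + (4*√2)*(3/(-7)) = 36 + (4*√2)*(3*(-⅐)) = 36 + (4*√2)*(-3/7) = 36 - 12*√2/7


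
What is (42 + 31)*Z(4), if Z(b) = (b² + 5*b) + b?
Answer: 2920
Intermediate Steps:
Z(b) = b² + 6*b
(42 + 31)*Z(4) = (42 + 31)*(4*(6 + 4)) = 73*(4*10) = 73*40 = 2920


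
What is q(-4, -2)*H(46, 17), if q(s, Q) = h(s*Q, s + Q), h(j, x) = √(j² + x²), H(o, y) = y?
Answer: 170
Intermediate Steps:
q(s, Q) = √((Q + s)² + Q²*s²) (q(s, Q) = √((s*Q)² + (s + Q)²) = √((Q*s)² + (Q + s)²) = √(Q²*s² + (Q + s)²) = √((Q + s)² + Q²*s²))
q(-4, -2)*H(46, 17) = √((-2 - 4)² + (-2)²*(-4)²)*17 = √((-6)² + 4*16)*17 = √(36 + 64)*17 = √100*17 = 10*17 = 170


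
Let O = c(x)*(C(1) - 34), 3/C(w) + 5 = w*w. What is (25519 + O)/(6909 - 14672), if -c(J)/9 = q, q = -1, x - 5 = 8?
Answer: -100825/31052 ≈ -3.2470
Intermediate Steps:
x = 13 (x = 5 + 8 = 13)
c(J) = 9 (c(J) = -9*(-1) = 9)
C(w) = 3/(-5 + w**2) (C(w) = 3/(-5 + w*w) = 3/(-5 + w**2))
O = -1251/4 (O = 9*(3/(-5 + 1**2) - 34) = 9*(3/(-5 + 1) - 34) = 9*(3/(-4) - 34) = 9*(3*(-1/4) - 34) = 9*(-3/4 - 34) = 9*(-139/4) = -1251/4 ≈ -312.75)
(25519 + O)/(6909 - 14672) = (25519 - 1251/4)/(6909 - 14672) = (100825/4)/(-7763) = (100825/4)*(-1/7763) = -100825/31052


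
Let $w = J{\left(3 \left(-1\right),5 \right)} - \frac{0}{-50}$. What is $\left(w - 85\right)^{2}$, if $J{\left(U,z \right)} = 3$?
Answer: $6724$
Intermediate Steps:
$w = 3$ ($w = 3 - \frac{0}{-50} = 3 - 0 \left(- \frac{1}{50}\right) = 3 - 0 = 3 + 0 = 3$)
$\left(w - 85\right)^{2} = \left(3 - 85\right)^{2} = \left(-82\right)^{2} = 6724$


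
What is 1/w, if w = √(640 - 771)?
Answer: -I*√131/131 ≈ -0.08737*I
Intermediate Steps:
w = I*√131 (w = √(-131) = I*√131 ≈ 11.446*I)
1/w = 1/(I*√131) = -I*√131/131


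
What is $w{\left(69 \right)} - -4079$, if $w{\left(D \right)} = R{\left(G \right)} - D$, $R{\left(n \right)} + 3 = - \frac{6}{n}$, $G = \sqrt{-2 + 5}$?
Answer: $4007 - 2 \sqrt{3} \approx 4003.5$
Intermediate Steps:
$G = \sqrt{3} \approx 1.732$
$R{\left(n \right)} = -3 - \frac{6}{n}$
$w{\left(D \right)} = -3 - D - 2 \sqrt{3}$ ($w{\left(D \right)} = \left(-3 - \frac{6}{\sqrt{3}}\right) - D = \left(-3 - 6 \frac{\sqrt{3}}{3}\right) - D = \left(-3 - 2 \sqrt{3}\right) - D = -3 - D - 2 \sqrt{3}$)
$w{\left(69 \right)} - -4079 = \left(-3 - 69 - 2 \sqrt{3}\right) - -4079 = \left(-3 - 69 - 2 \sqrt{3}\right) + 4079 = \left(-72 - 2 \sqrt{3}\right) + 4079 = 4007 - 2 \sqrt{3}$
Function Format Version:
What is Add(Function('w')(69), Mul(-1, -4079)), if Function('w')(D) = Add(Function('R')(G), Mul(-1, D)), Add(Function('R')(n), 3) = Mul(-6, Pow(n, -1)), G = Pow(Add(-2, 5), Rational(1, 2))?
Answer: Add(4007, Mul(-2, Pow(3, Rational(1, 2)))) ≈ 4003.5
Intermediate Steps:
G = Pow(3, Rational(1, 2)) ≈ 1.7320
Function('R')(n) = Add(-3, Mul(-6, Pow(n, -1)))
Function('w')(D) = Add(-3, Mul(-1, D), Mul(-2, Pow(3, Rational(1, 2)))) (Function('w')(D) = Add(Add(-3, Mul(-6, Pow(Pow(3, Rational(1, 2)), -1))), Mul(-1, D)) = Add(Add(-3, Mul(-6, Mul(Rational(1, 3), Pow(3, Rational(1, 2))))), Mul(-1, D)) = Add(Add(-3, Mul(-2, Pow(3, Rational(1, 2)))), Mul(-1, D)) = Add(-3, Mul(-1, D), Mul(-2, Pow(3, Rational(1, 2)))))
Add(Function('w')(69), Mul(-1, -4079)) = Add(Add(-3, Mul(-1, 69), Mul(-2, Pow(3, Rational(1, 2)))), Mul(-1, -4079)) = Add(Add(-3, -69, Mul(-2, Pow(3, Rational(1, 2)))), 4079) = Add(Add(-72, Mul(-2, Pow(3, Rational(1, 2)))), 4079) = Add(4007, Mul(-2, Pow(3, Rational(1, 2))))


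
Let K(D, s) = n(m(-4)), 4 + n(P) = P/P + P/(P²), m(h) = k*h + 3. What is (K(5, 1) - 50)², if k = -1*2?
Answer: 338724/121 ≈ 2799.4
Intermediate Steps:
k = -2
m(h) = 3 - 2*h (m(h) = -2*h + 3 = 3 - 2*h)
n(P) = -3 + 1/P (n(P) = -4 + (P/P + P/(P²)) = -4 + (1 + P/P²) = -4 + (1 + 1/P) = -3 + 1/P)
K(D, s) = -32/11 (K(D, s) = -3 + 1/(3 - 2*(-4)) = -3 + 1/(3 + 8) = -3 + 1/11 = -32/11)
(K(5, 1) - 50)² = (-32/11 - 50)² = (-582/11)² = 338724/121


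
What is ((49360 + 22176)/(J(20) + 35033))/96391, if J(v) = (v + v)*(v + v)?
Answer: 71536/3531091503 ≈ 2.0259e-5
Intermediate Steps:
J(v) = 4*v² (J(v) = (2*v)*(2*v) = 4*v²)
((49360 + 22176)/(J(20) + 35033))/96391 = ((49360 + 22176)/(4*20² + 35033))/96391 = (71536/(4*400 + 35033))*(1/96391) = (71536/(1600 + 35033))*(1/96391) = (71536/36633)*(1/96391) = 71536/3531091503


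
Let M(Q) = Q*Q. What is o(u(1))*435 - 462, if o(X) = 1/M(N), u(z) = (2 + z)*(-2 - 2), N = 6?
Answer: -5399/12 ≈ -449.92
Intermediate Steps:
M(Q) = Q²
u(z) = -8 - 4*z (u(z) = (2 + z)*(-4) = -8 - 4*z)
o(X) = 1/36 (o(X) = 1/(6²) = 1/36)
o(u(1))*435 - 462 = (1/36)*435 - 462 = 145/12 - 462 = -5399/12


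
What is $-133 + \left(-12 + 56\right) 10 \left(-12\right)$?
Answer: $-5413$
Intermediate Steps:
$-133 + \left(-12 + 56\right) 10 \left(-12\right) = -133 + 44 \left(-120\right) = -133 - 5280 = -5413$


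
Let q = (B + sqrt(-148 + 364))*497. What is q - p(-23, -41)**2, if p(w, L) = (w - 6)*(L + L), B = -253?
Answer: -5780625 + 2982*sqrt(6) ≈ -5.7733e+6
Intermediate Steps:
p(w, L) = 2*L*(-6 + w) (p(w, L) = (-6 + w)*(2*L) = 2*L*(-6 + w))
q = -125741 + 2982*sqrt(6) (q = (-253 + sqrt(-148 + 364))*497 = (-253 + sqrt(216))*497 = (-253 + 6*sqrt(6))*497 = -125741 + 2982*sqrt(6) ≈ -1.1844e+5)
q - p(-23, -41)**2 = (-125741 + 2982*sqrt(6)) - (2*(-41)*(-6 - 23))**2 = (-125741 + 2982*sqrt(6)) - (2*(-41)*(-29))**2 = (-125741 + 2982*sqrt(6)) - 1*2378**2 = (-125741 + 2982*sqrt(6)) - 1*5654884 = (-125741 + 2982*sqrt(6)) - 5654884 = -5780625 + 2982*sqrt(6)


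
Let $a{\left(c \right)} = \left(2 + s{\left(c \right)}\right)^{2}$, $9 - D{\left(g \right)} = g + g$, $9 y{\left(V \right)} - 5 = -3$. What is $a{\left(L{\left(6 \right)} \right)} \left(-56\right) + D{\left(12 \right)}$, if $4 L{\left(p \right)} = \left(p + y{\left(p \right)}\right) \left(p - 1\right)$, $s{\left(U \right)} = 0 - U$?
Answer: $- \frac{152639}{81} \approx -1884.4$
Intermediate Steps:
$y{\left(V \right)} = \frac{2}{9}$ ($y{\left(V \right)} = \frac{5}{9} + \frac{1}{9} \left(-3\right) = \frac{5}{9} - \frac{1}{3} = \frac{2}{9}$)
$s{\left(U \right)} = - U$
$L{\left(p \right)} = \frac{\left(-1 + p\right) \left(\frac{2}{9} + p\right)}{4}$ ($L{\left(p \right)} = \frac{\left(p + \frac{2}{9}\right) \left(p - 1\right)}{4} = \frac{\left(\frac{2}{9} + p\right) \left(-1 + p\right)}{4} = \frac{\left(-1 + p\right) \left(\frac{2}{9} + p\right)}{4}$)
$D{\left(g \right)} = 9 - 2 g$ ($D{\left(g \right)} = 9 - \left(g + g\right) = 9 - 2 g$)
$a{\left(c \right)} = \left(2 - c\right)^{2}$
$a{\left(L{\left(6 \right)} \right)} \left(-56\right) + D{\left(12 \right)} = \left(-2 - \left(\frac{11}{9} - 9\right)\right)^{2} \left(-56\right) + \left(9 - 24\right) = \left(-2 - - \frac{70}{9}\right)^{2} \left(-56\right) + \left(9 - 24\right) = \left(-2 - - \frac{70}{9}\right)^{2} \left(-56\right) - 15 = \left(-2 + \frac{70}{9}\right)^{2} \left(-56\right) - 15 = \left(\frac{52}{9}\right)^{2} \left(-56\right) - 15 = \frac{2704}{81} \left(-56\right) - 15 = - \frac{151424}{81} - 15 = - \frac{152639}{81}$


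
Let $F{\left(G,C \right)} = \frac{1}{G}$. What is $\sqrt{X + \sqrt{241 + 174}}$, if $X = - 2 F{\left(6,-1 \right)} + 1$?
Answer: $\frac{\sqrt{6 + 9 \sqrt{415}}}{3} \approx 4.5867$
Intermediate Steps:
$X = \frac{2}{3}$ ($X = - \frac{2}{6} + 1 = \left(-2\right) \frac{1}{6} + 1 = - \frac{1}{3} + 1 = \frac{2}{3} \approx 0.66667$)
$\sqrt{X + \sqrt{241 + 174}} = \sqrt{\frac{2}{3} + \sqrt{241 + 174}} = \sqrt{\frac{2}{3} + \sqrt{415}}$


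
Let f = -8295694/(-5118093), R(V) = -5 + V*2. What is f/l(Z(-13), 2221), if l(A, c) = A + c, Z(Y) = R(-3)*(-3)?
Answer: 4147847/5768090811 ≈ 0.00071910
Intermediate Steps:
R(V) = -5 + 2*V
Z(Y) = 33 (Z(Y) = (-5 + 2*(-3))*(-3) = (-5 - 6)*(-3) = -11*(-3) = 33)
f = 8295694/5118093 (f = -8295694*(-1/5118093) = 8295694/5118093 ≈ 1.6209)
f/l(Z(-13), 2221) = 8295694/(5118093*(33 + 2221)) = (8295694/5118093)/2254 = (8295694/5118093)*(1/2254) = 4147847/5768090811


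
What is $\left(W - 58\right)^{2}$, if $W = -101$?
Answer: $25281$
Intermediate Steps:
$\left(W - 58\right)^{2} = \left(-101 - 58\right)^{2} = \left(-159\right)^{2} = 25281$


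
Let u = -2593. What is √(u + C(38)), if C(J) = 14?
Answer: I*√2579 ≈ 50.784*I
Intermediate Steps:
√(u + C(38)) = √(-2593 + 14) = √(-2579) = I*√2579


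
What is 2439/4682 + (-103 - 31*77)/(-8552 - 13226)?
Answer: 32387361/50982298 ≈ 0.63527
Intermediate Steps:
2439/4682 + (-103 - 31*77)/(-8552 - 13226) = 2439*(1/4682) + (-103 - 2387)/(-21778) = 2439/4682 - 2490*(-1/21778) = 2439/4682 + 1245/10889 = 32387361/50982298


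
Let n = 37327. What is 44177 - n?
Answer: 6850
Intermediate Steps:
44177 - n = 44177 - 1*37327 = 44177 - 37327 = 6850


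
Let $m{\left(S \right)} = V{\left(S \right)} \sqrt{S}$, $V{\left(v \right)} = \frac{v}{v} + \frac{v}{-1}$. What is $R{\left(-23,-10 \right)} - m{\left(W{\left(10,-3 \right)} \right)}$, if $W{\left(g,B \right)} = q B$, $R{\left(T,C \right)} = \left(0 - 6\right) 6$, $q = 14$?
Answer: $-36 - 43 i \sqrt{42} \approx -36.0 - 278.67 i$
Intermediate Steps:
$V{\left(v \right)} = 1 - v$ ($V{\left(v \right)} = 1 + v \left(-1\right) = 1 - v$)
$R{\left(T,C \right)} = -36$ ($R{\left(T,C \right)} = \left(-6\right) 6 = -36$)
$W{\left(g,B \right)} = 14 B$
$m{\left(S \right)} = \sqrt{S} \left(1 - S\right)$ ($m{\left(S \right)} = \left(1 - S\right) \sqrt{S} = \sqrt{S} \left(1 - S\right)$)
$R{\left(-23,-10 \right)} - m{\left(W{\left(10,-3 \right)} \right)} = -36 - \sqrt{14 \left(-3\right)} \left(1 - 14 \left(-3\right)\right) = -36 - \sqrt{-42} \left(1 - -42\right) = -36 - i \sqrt{42} \left(1 + 42\right) = -36 - i \sqrt{42} \cdot 43 = -36 - 43 i \sqrt{42}$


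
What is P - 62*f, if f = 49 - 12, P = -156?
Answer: -2450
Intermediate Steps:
f = 37
P - 62*f = -156 - 62*37 = -156 - 2294 = -2450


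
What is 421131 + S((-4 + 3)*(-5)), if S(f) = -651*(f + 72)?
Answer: 371004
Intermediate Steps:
S(f) = -46872 - 651*f (S(f) = -651*(72 + f) = -46872 - 651*f)
421131 + S((-4 + 3)*(-5)) = 421131 + (-46872 - 651*(-4 + 3)*(-5)) = 421131 + (-46872 - (-651)*(-5)) = 421131 + (-46872 - 651*5) = 421131 + (-46872 - 3255) = 421131 - 50127 = 371004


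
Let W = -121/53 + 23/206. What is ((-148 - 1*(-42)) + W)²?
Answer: 1394796430225/119202724 ≈ 11701.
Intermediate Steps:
W = -23707/10918 (W = -121*1/53 + 23*(1/206) = -121/53 + 23/206 = -23707/10918 ≈ -2.1714)
((-148 - 1*(-42)) + W)² = ((-148 - 1*(-42)) - 23707/10918)² = ((-148 + 42) - 23707/10918)² = (-106 - 23707/10918)² = (-1181015/10918)² = 1394796430225/119202724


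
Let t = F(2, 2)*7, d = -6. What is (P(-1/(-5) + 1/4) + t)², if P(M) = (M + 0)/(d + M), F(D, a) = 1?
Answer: 65536/1369 ≈ 47.871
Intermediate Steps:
P(M) = M/(-6 + M) (P(M) = (M + 0)/(-6 + M) = M/(-6 + M))
t = 7 (t = 1*7 = 7)
(P(-1/(-5) + 1/4) + t)² = ((-1/(-5) + 1/4)/(-6 + (-1/(-5) + 1/4)) + 7)² = ((-1*(-⅕) + 1*(¼))/(-6 + (-1*(-⅕) + 1*(¼))) + 7)² = ((⅕ + ¼)/(-6 + (⅕ + ¼)) + 7)² = (9/(20*(-6 + 9/20)) + 7)² = (9/(20*(-111/20)) + 7)² = ((9/20)*(-20/111) + 7)² = (-3/37 + 7)² = (256/37)² = 65536/1369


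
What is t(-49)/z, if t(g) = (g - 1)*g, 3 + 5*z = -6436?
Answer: -12250/6439 ≈ -1.9025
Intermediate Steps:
z = -6439/5 (z = -⅗ + (⅕)*(-6436) = -⅗ - 6436/5 = -6439/5 ≈ -1287.8)
t(g) = g*(-1 + g) (t(g) = (-1 + g)*g = g*(-1 + g))
t(-49)/z = (-49*(-1 - 49))/(-6439/5) = -49*(-50)*(-5/6439) = 2450*(-5/6439) = -12250/6439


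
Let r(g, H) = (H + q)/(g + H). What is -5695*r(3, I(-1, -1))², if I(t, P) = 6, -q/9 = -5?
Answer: -1645855/9 ≈ -1.8287e+5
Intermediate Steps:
q = 45 (q = -9*(-5) = 45)
r(g, H) = (45 + H)/(H + g) (r(g, H) = (H + 45)/(g + H) = (45 + H)/(H + g))
-5695*r(3, I(-1, -1))² = -5695*(45 + 6)²/(6 + 3)² = -5695*(51/9)² = -5695*((⅑)*51)² = -5695*(17/3)² = -5695*289/9 = -1645855/9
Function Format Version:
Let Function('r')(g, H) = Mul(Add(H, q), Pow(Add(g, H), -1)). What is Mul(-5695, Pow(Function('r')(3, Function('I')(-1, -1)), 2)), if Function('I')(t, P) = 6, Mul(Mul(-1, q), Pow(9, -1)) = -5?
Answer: Rational(-1645855, 9) ≈ -1.8287e+5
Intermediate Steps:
q = 45 (q = Mul(-9, -5) = 45)
Function('r')(g, H) = Mul(Pow(Add(H, g), -1), Add(45, H)) (Function('r')(g, H) = Mul(Add(H, 45), Pow(Add(g, H), -1)) = Mul(Add(45, H), Pow(Add(H, g), -1)) = Mul(Pow(Add(H, g), -1), Add(45, H)))
Mul(-5695, Pow(Function('r')(3, Function('I')(-1, -1)), 2)) = Mul(-5695, Pow(Mul(Pow(Add(6, 3), -1), Add(45, 6)), 2)) = Mul(-5695, Pow(Mul(Pow(9, -1), 51), 2)) = Mul(-5695, Pow(Mul(Rational(1, 9), 51), 2)) = Mul(-5695, Pow(Rational(17, 3), 2)) = Mul(-5695, Rational(289, 9)) = Rational(-1645855, 9)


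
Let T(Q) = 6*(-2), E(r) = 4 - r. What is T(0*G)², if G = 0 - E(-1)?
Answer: 144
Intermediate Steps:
G = -5 (G = 0 - (4 - 1*(-1)) = 0 - (4 + 1) = 0 - 1*5 = 0 - 5 = -5)
T(Q) = -12
T(0*G)² = (-12)² = 144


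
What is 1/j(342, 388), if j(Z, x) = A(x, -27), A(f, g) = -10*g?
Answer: 1/270 ≈ 0.0037037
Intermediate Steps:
j(Z, x) = 270 (j(Z, x) = -10*(-27) = 270)
1/j(342, 388) = 1/270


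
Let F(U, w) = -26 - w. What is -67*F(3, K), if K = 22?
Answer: 3216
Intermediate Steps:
-67*F(3, K) = -67*(-26 - 1*22) = -67*(-26 - 22) = -67*(-48) = 3216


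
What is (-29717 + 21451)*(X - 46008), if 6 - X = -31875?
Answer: 116773782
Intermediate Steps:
X = 31881 (X = 6 - 1*(-31875) = 6 + 31875 = 31881)
(-29717 + 21451)*(X - 46008) = (-29717 + 21451)*(31881 - 46008) = -8266*(-14127) = 116773782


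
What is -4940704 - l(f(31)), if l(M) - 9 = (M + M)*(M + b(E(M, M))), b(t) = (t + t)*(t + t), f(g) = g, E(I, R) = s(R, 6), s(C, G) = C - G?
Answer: -5097635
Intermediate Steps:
E(I, R) = -6 + R (E(I, R) = R - 1*6 = R - 6 = -6 + R)
b(t) = 4*t² (b(t) = (2*t)*(2*t) = 4*t²)
l(M) = 9 + 2*M*(M + 4*(-6 + M)²) (l(M) = 9 + (M + M)*(M + 4*(-6 + M)²) = 9 + (2*M)*(M + 4*(-6 + M)²) = 9 + 2*M*(M + 4*(-6 + M)²))
-4940704 - l(f(31)) = -4940704 - (9 + 2*31² + 8*31*(-6 + 31)²) = -4940704 - (9 + 2*961 + 8*31*25²) = -4940704 - (9 + 1922 + 8*31*625) = -4940704 - (9 + 1922 + 155000) = -4940704 - 1*156931 = -4940704 - 156931 = -5097635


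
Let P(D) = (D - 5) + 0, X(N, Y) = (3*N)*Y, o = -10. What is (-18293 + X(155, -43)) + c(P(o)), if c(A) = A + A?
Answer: -38318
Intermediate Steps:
X(N, Y) = 3*N*Y
P(D) = -5 + D (P(D) = (-5 + D) + 0 = -5 + D)
c(A) = 2*A
(-18293 + X(155, -43)) + c(P(o)) = (-18293 + 3*155*(-43)) + 2*(-5 - 10) = (-18293 - 19995) + 2*(-15) = -38288 - 30 = -38318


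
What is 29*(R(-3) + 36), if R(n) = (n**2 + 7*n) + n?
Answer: 609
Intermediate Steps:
R(n) = n**2 + 8*n
29*(R(-3) + 36) = 29*(-3*(8 - 3) + 36) = 29*(-3*5 + 36) = 29*(-15 + 36) = 29*21 = 609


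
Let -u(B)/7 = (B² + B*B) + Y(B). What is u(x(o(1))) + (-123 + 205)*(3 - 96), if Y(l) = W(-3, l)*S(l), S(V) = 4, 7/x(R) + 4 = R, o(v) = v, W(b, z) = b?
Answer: -68564/9 ≈ -7618.2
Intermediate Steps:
x(R) = 7/(-4 + R)
Y(l) = -12 (Y(l) = -3*4 = -12)
u(B) = 84 - 14*B² (u(B) = -7*((B² + B*B) - 12) = -7*((B² + B²) - 12) = -7*(2*B² - 12) = -7*(-12 + 2*B²) = 84 - 14*B²)
u(x(o(1))) + (-123 + 205)*(3 - 96) = (84 - 14*49/(-4 + 1)²) + (-123 + 205)*(3 - 96) = (84 - 14*(7/(-3))²) + 82*(-93) = (84 - 14*(7*(-⅓))²) - 7626 = (84 - 14*(-7/3)²) - 7626 = (84 - 14*49/9) - 7626 = (84 - 686/9) - 7626 = 70/9 - 7626 = -68564/9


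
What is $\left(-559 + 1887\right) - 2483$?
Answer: $-1155$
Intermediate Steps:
$\left(-559 + 1887\right) - 2483 = 1328 - 2483 = -1155$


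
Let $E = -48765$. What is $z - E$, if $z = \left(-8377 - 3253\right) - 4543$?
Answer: $32592$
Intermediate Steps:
$z = -16173$ ($z = -11630 - 4543 = -16173$)
$z - E = -16173 - -48765 = -16173 + 48765 = 32592$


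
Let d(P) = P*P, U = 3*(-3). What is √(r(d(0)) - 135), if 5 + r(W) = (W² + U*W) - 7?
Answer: 7*I*√3 ≈ 12.124*I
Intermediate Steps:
U = -9
d(P) = P²
r(W) = -12 + W² - 9*W (r(W) = -5 + ((W² - 9*W) - 7) = -5 + (-7 + W² - 9*W) = -12 + W² - 9*W)
√(r(d(0)) - 135) = √((-12 + (0²)² - 9*0²) - 135) = √((-12 + 0² - 9*0) - 135) = √((-12 + 0 + 0) - 135) = √(-12 - 135) = √(-147) = 7*I*√3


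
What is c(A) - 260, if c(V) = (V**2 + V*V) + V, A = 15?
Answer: 205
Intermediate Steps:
c(V) = V + 2*V**2 (c(V) = (V**2 + V**2) + V = 2*V**2 + V = V + 2*V**2)
c(A) - 260 = 15*(1 + 2*15) - 260 = 15*(1 + 30) - 260 = 15*31 - 260 = 465 - 260 = 205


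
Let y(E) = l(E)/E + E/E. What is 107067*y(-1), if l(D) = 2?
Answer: -107067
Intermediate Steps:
y(E) = 1 + 2/E (y(E) = 2/E + E/E = 2/E + 1 = 1 + 2/E)
107067*y(-1) = 107067*((2 - 1)/(-1)) = 107067*(-1*1) = 107067*(-1) = -107067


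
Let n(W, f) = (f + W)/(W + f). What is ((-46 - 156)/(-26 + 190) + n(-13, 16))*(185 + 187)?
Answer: -3534/41 ≈ -86.195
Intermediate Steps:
n(W, f) = 1 (n(W, f) = (W + f)/(W + f) = 1)
((-46 - 156)/(-26 + 190) + n(-13, 16))*(185 + 187) = ((-46 - 156)/(-26 + 190) + 1)*(185 + 187) = (-202/164 + 1)*372 = (-202*1/164 + 1)*372 = (-101/82 + 1)*372 = -19/82*372 = -3534/41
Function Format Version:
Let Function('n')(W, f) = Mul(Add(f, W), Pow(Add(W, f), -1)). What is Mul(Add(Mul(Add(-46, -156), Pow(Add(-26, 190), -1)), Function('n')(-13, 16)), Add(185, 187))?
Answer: Rational(-3534, 41) ≈ -86.195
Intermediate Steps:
Function('n')(W, f) = 1 (Function('n')(W, f) = Mul(Add(W, f), Pow(Add(W, f), -1)) = 1)
Mul(Add(Mul(Add(-46, -156), Pow(Add(-26, 190), -1)), Function('n')(-13, 16)), Add(185, 187)) = Mul(Add(Mul(Add(-46, -156), Pow(Add(-26, 190), -1)), 1), Add(185, 187)) = Mul(Add(Mul(-202, Pow(164, -1)), 1), 372) = Mul(Add(Mul(-202, Rational(1, 164)), 1), 372) = Mul(Add(Rational(-101, 82), 1), 372) = Mul(Rational(-19, 82), 372) = Rational(-3534, 41)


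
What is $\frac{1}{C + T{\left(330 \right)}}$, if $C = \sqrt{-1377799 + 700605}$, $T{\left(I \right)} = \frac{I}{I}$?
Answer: $\frac{1}{677195} - \frac{i \sqrt{677194}}{677195} \approx 1.4767 \cdot 10^{-6} - 0.0012152 i$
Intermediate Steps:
$T{\left(I \right)} = 1$
$C = i \sqrt{677194}$ ($C = \sqrt{-677194} = i \sqrt{677194} \approx 822.92 i$)
$\frac{1}{C + T{\left(330 \right)}} = \frac{1}{i \sqrt{677194} + 1} = \frac{1}{1 + i \sqrt{677194}}$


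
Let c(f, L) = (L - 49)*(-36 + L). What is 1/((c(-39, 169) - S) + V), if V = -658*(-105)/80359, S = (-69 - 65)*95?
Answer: 80359/2305568800 ≈ 3.4854e-5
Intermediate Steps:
c(f, L) = (-49 + L)*(-36 + L)
S = -12730 (S = -134*95 = -12730)
V = 69090/80359 (V = 69090*(1/80359) = 69090/80359 ≈ 0.85977)
1/((c(-39, 169) - S) + V) = 1/(((1764 + 169² - 85*169) - 1*(-12730)) + 69090/80359) = 1/(((1764 + 28561 - 14365) + 12730) + 69090/80359) = 1/((15960 + 12730) + 69090/80359) = 1/(28690 + 69090/80359) = 1/(2305568800/80359) = 80359/2305568800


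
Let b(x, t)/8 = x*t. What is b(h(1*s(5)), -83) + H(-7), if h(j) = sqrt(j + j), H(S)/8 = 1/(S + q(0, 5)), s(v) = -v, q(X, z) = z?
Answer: -4 - 664*I*sqrt(10) ≈ -4.0 - 2099.8*I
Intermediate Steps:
H(S) = 8/(5 + S) (H(S) = 8/(S + 5) = 8/(5 + S))
h(j) = sqrt(2)*sqrt(j) (h(j) = sqrt(2*j) = sqrt(2)*sqrt(j))
b(x, t) = 8*t*x (b(x, t) = 8*(x*t) = 8*(t*x) = 8*t*x)
b(h(1*s(5)), -83) + H(-7) = 8*(-83)*(sqrt(2)*sqrt(1*(-1*5))) + 8/(5 - 7) = 8*(-83)*(sqrt(2)*sqrt(1*(-5))) + 8/(-2) = 8*(-83)*(sqrt(2)*sqrt(-5)) + 8*(-1/2) = 8*(-83)*(sqrt(2)*(I*sqrt(5))) - 4 = 8*(-83)*(I*sqrt(10)) - 4 = -664*I*sqrt(10) - 4 = -4 - 664*I*sqrt(10)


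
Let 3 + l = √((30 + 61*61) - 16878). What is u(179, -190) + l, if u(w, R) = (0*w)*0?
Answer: -3 + I*√13127 ≈ -3.0 + 114.57*I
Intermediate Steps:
u(w, R) = 0 (u(w, R) = 0*0 = 0)
l = -3 + I*√13127 (l = -3 + √((30 + 61*61) - 16878) = -3 + √((30 + 3721) - 16878) = -3 + √(3751 - 16878) = -3 + √(-13127) = -3 + I*√13127 ≈ -3.0 + 114.57*I)
u(179, -190) + l = 0 + (-3 + I*√13127) = -3 + I*√13127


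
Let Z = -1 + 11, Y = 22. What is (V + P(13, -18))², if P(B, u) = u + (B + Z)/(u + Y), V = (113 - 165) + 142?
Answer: 96721/16 ≈ 6045.1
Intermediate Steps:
V = 90 (V = -52 + 142 = 90)
Z = 10
P(B, u) = u + (10 + B)/(22 + u) (P(B, u) = u + (B + 10)/(u + 22) = u + (10 + B)/(22 + u))
(V + P(13, -18))² = (90 + (10 + 13 + (-18)² + 22*(-18))/(22 - 18))² = (90 + (10 + 13 + 324 - 396)/4)² = (90 + (¼)*(-49))² = (90 - 49/4)² = (311/4)² = 96721/16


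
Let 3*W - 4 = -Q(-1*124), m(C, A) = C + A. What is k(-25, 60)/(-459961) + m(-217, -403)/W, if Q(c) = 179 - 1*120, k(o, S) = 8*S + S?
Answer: 171099552/5059571 ≈ 33.817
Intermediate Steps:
k(o, S) = 9*S
Q(c) = 59 (Q(c) = 179 - 120 = 59)
m(C, A) = A + C
W = -55/3 (W = 4/3 + (-1*59)/3 = 4/3 + (1/3)*(-59) = 4/3 - 59/3 = -55/3 ≈ -18.333)
k(-25, 60)/(-459961) + m(-217, -403)/W = (9*60)/(-459961) + (-403 - 217)/(-55/3) = 540*(-1/459961) - 620*(-3/55) = -540/459961 + 372/11 = 171099552/5059571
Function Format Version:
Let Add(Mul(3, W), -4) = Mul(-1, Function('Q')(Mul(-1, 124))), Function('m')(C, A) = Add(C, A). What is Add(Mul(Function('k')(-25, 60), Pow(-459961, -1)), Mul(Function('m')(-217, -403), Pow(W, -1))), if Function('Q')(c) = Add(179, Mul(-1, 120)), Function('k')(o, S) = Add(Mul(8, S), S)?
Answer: Rational(171099552, 5059571) ≈ 33.817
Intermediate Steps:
Function('k')(o, S) = Mul(9, S)
Function('Q')(c) = 59 (Function('Q')(c) = Add(179, -120) = 59)
Function('m')(C, A) = Add(A, C)
W = Rational(-55, 3) (W = Add(Rational(4, 3), Mul(Rational(1, 3), Mul(-1, 59))) = Add(Rational(4, 3), Mul(Rational(1, 3), -59)) = Add(Rational(4, 3), Rational(-59, 3)) = Rational(-55, 3) ≈ -18.333)
Add(Mul(Function('k')(-25, 60), Pow(-459961, -1)), Mul(Function('m')(-217, -403), Pow(W, -1))) = Add(Mul(Mul(9, 60), Pow(-459961, -1)), Mul(Add(-403, -217), Pow(Rational(-55, 3), -1))) = Add(Mul(540, Rational(-1, 459961)), Mul(-620, Rational(-3, 55))) = Add(Rational(-540, 459961), Rational(372, 11)) = Rational(171099552, 5059571)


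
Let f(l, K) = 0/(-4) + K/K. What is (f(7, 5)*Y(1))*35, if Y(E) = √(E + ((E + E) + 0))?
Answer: 35*√3 ≈ 60.622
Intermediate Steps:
f(l, K) = 1 (f(l, K) = 0*(-¼) + 1 = 0 + 1 = 1)
Y(E) = √3*√E (Y(E) = √(E + (2*E + 0)) = √(E + 2*E) = √(3*E) = √3*√E)
(f(7, 5)*Y(1))*35 = (1*(√3*√1))*35 = (1*(√3*1))*35 = (1*√3)*35 = √3*35 = 35*√3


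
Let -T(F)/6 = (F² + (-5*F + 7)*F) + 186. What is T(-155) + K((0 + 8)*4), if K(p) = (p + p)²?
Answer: 586090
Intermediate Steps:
K(p) = 4*p² (K(p) = (2*p)² = 4*p²)
T(F) = -1116 - 6*F² - 6*F*(7 - 5*F) (T(F) = -6*((F² + (-5*F + 7)*F) + 186) = -6*((F² + (7 - 5*F)*F) + 186) = -6*((F² + F*(7 - 5*F)) + 186) = -6*(186 + F² + F*(7 - 5*F)) = -1116 - 6*F² - 6*F*(7 - 5*F))
T(-155) + K((0 + 8)*4) = (-1116 - 42*(-155) + 24*(-155)²) + 4*((0 + 8)*4)² = (-1116 + 6510 + 24*24025) + 4*(8*4)² = (-1116 + 6510 + 576600) + 4*32² = 581994 + 4*1024 = 581994 + 4096 = 586090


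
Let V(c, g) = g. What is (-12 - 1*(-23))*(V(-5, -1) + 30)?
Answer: 319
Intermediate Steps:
(-12 - 1*(-23))*(V(-5, -1) + 30) = (-12 - 1*(-23))*(-1 + 30) = (-12 + 23)*29 = 11*29 = 319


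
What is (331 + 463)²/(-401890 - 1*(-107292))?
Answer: -315218/147299 ≈ -2.1400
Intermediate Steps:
(331 + 463)²/(-401890 - 1*(-107292)) = 794²/(-401890 + 107292) = 630436/(-294598) = 630436*(-1/294598) = -315218/147299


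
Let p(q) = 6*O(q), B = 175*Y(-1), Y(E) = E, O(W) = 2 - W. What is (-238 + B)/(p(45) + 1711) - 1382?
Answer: -2008459/1453 ≈ -1382.3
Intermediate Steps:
B = -175 (B = 175*(-1) = -175)
p(q) = 12 - 6*q (p(q) = 6*(2 - q) = 12 - 6*q)
(-238 + B)/(p(45) + 1711) - 1382 = (-238 - 175)/((12 - 6*45) + 1711) - 1382 = -413/((12 - 270) + 1711) - 1382 = -413/(-258 + 1711) - 1382 = -413/1453 - 1382 = -2008459/1453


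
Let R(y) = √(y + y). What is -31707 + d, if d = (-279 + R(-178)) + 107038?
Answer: 75052 + 2*I*√89 ≈ 75052.0 + 18.868*I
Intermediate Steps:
R(y) = √2*√y (R(y) = √(2*y) = √2*√y)
d = 106759 + 2*I*√89 (d = (-279 + √2*√(-178)) + 107038 = (-279 + √2*(I*√178)) + 107038 = (-279 + 2*I*√89) + 107038 = 106759 + 2*I*√89 ≈ 1.0676e+5 + 18.868*I)
-31707 + d = -31707 + (106759 + 2*I*√89) = 75052 + 2*I*√89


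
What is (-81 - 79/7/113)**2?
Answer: 4115222500/625681 ≈ 6577.2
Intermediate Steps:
(-81 - 79/7/113)**2 = (-81 - 79*1/7*(1/113))**2 = (-81 - 79/7*1/113)**2 = (-81 - 79/791)**2 = (-64150/791)**2 = 4115222500/625681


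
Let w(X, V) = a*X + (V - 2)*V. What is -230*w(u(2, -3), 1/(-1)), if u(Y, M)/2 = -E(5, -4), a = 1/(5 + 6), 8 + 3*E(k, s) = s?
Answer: -9430/11 ≈ -857.27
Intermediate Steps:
E(k, s) = -8/3 + s/3
a = 1/11 ≈ 0.090909
u(Y, M) = 8 (u(Y, M) = 2*(-(-8/3 + (⅓)*(-4))) = 2*(-(-8/3 - 4/3)) = 2*(-1*(-4)) = 2*4 = 8)
w(X, V) = X/11 + V*(-2 + V) (w(X, V) = X/11 + (V - 2)*V = X/11 + (-2 + V)*V = X/11 + V*(-2 + V))
-230*w(u(2, -3), 1/(-1)) = -230*((1/(-1))² - 2/(-1) + (1/11)*8) = -230*((-1)² - 2*(-1) + 8/11) = -230*(1 + 2 + 8/11) = -230*41/11 = -9430/11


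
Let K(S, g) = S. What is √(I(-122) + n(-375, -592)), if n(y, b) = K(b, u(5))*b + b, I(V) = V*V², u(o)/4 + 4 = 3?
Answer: 2*I*√366494 ≈ 1210.8*I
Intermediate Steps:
u(o) = -4 (u(o) = -16 + 4*3 = -16 + 12 = -4)
I(V) = V³
n(y, b) = b + b² (n(y, b) = b*b + b = b² + b = b + b²)
√(I(-122) + n(-375, -592)) = √((-122)³ - 592*(1 - 592)) = √(-1815848 - 592*(-591)) = √(-1815848 + 349872) = √(-1465976) = 2*I*√366494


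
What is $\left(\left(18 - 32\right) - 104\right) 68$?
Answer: $-8024$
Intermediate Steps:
$\left(\left(18 - 32\right) - 104\right) 68 = \left(-14 - 104\right) 68 = \left(-118\right) 68 = -8024$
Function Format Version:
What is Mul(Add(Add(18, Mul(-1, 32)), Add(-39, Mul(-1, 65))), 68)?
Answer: -8024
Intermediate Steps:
Mul(Add(Add(18, Mul(-1, 32)), Add(-39, Mul(-1, 65))), 68) = Mul(Add(Add(18, -32), Add(-39, -65)), 68) = Mul(Add(-14, -104), 68) = Mul(-118, 68) = -8024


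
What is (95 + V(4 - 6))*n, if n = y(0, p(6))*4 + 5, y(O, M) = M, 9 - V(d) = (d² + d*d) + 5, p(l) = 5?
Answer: 2275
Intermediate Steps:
V(d) = 4 - 2*d² (V(d) = 9 - ((d² + d*d) + 5) = 9 - ((d² + d²) + 5) = 9 - (2*d² + 5) = 9 - (5 + 2*d²) = 9 + (-5 - 2*d²) = 4 - 2*d²)
n = 25 (n = 5*4 + 5 = 20 + 5 = 25)
(95 + V(4 - 6))*n = (95 + (4 - 2*(4 - 6)²))*25 = (95 + (4 - 2*(-2)²))*25 = (95 + (4 - 2*4))*25 = (95 + (4 - 8))*25 = (95 - 4)*25 = 91*25 = 2275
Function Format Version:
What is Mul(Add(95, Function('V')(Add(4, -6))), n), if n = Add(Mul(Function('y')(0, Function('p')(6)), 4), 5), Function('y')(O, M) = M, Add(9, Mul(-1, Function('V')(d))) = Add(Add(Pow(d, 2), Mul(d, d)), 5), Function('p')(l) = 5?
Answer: 2275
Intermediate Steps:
Function('V')(d) = Add(4, Mul(-2, Pow(d, 2))) (Function('V')(d) = Add(9, Mul(-1, Add(Add(Pow(d, 2), Mul(d, d)), 5))) = Add(9, Mul(-1, Add(Add(Pow(d, 2), Pow(d, 2)), 5))) = Add(9, Mul(-1, Add(Mul(2, Pow(d, 2)), 5))) = Add(9, Mul(-1, Add(5, Mul(2, Pow(d, 2))))) = Add(9, Add(-5, Mul(-2, Pow(d, 2)))) = Add(4, Mul(-2, Pow(d, 2))))
n = 25 (n = Add(Mul(5, 4), 5) = Add(20, 5) = 25)
Mul(Add(95, Function('V')(Add(4, -6))), n) = Mul(Add(95, Add(4, Mul(-2, Pow(Add(4, -6), 2)))), 25) = Mul(Add(95, Add(4, Mul(-2, Pow(-2, 2)))), 25) = Mul(Add(95, Add(4, Mul(-2, 4))), 25) = Mul(Add(95, Add(4, -8)), 25) = Mul(Add(95, -4), 25) = Mul(91, 25) = 2275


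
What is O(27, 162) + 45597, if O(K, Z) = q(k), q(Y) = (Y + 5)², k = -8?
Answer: 45606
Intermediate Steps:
q(Y) = (5 + Y)²
O(K, Z) = 9 (O(K, Z) = (5 - 8)² = (-3)² = 9)
O(27, 162) + 45597 = 9 + 45597 = 45606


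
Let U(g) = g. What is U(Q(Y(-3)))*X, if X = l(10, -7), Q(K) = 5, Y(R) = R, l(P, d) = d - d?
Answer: 0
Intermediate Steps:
l(P, d) = 0
X = 0
U(Q(Y(-3)))*X = 5*0 = 0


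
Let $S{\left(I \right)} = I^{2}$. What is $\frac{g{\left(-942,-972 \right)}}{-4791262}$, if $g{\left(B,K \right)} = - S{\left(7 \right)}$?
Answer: $\frac{7}{684466} \approx 1.0227 \cdot 10^{-5}$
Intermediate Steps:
$g{\left(B,K \right)} = -49$ ($g{\left(B,K \right)} = - 7^{2} = \left(-1\right) 49 = -49$)
$\frac{g{\left(-942,-972 \right)}}{-4791262} = - \frac{49}{-4791262} = \left(-49\right) \left(- \frac{1}{4791262}\right) = \frac{7}{684466}$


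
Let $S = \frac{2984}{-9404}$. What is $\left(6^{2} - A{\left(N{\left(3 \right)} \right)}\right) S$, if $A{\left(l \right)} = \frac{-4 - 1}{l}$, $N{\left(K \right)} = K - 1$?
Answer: $- \frac{28721}{2351} \approx -12.217$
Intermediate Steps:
$N{\left(K \right)} = -1 + K$
$A{\left(l \right)} = - \frac{5}{l}$
$S = - \frac{746}{2351}$ ($S = 2984 \left(- \frac{1}{9404}\right) = - \frac{746}{2351} \approx -0.31731$)
$\left(6^{2} - A{\left(N{\left(3 \right)} \right)}\right) S = \left(6^{2} - - \frac{5}{-1 + 3}\right) \left(- \frac{746}{2351}\right) = \left(36 - - \frac{5}{2}\right) \left(- \frac{746}{2351}\right) = \left(36 + \frac{5}{2}\right) \left(- \frac{746}{2351}\right) = \frac{77}{2} \left(- \frac{746}{2351}\right) = - \frac{28721}{2351}$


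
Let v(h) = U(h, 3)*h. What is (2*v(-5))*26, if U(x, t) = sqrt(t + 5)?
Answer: -520*sqrt(2) ≈ -735.39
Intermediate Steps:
U(x, t) = sqrt(5 + t)
v(h) = 2*h*sqrt(2) (v(h) = sqrt(5 + 3)*h = sqrt(8)*h = (2*sqrt(2))*h = 2*h*sqrt(2))
(2*v(-5))*26 = (2*(2*(-5)*sqrt(2)))*26 = (2*(-10*sqrt(2)))*26 = -20*sqrt(2)*26 = -520*sqrt(2)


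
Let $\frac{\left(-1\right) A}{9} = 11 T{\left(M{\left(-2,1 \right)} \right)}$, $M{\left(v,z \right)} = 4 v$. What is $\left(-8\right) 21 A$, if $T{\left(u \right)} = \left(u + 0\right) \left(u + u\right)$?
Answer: $2128896$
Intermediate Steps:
$T{\left(u \right)} = 2 u^{2}$ ($T{\left(u \right)} = u 2 u = 2 u^{2}$)
$A = -12672$ ($A = - 9 \cdot 11 \cdot 2 \left(4 \left(-2\right)\right)^{2} = - 9 \cdot 11 \cdot 2 \left(-8\right)^{2} = - 9 \cdot 11 \cdot 2 \cdot 64 = - 9 \cdot 11 \cdot 128 = \left(-9\right) 1408 = -12672$)
$\left(-8\right) 21 A = \left(-8\right) 21 \left(-12672\right) = \left(-168\right) \left(-12672\right) = 2128896$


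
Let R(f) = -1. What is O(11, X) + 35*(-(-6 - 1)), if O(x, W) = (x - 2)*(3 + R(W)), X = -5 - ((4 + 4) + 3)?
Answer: 263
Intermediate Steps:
X = -16 (X = -5 - (8 + 3) = -5 - 1*11 = -5 - 11 = -16)
O(x, W) = -4 + 2*x (O(x, W) = (x - 2)*(3 - 1) = (-2 + x)*2 = -4 + 2*x)
O(11, X) + 35*(-(-6 - 1)) = (-4 + 2*11) + 35*(-(-6 - 1)) = (-4 + 22) + 35*(-1*(-7)) = 18 + 35*7 = 18 + 245 = 263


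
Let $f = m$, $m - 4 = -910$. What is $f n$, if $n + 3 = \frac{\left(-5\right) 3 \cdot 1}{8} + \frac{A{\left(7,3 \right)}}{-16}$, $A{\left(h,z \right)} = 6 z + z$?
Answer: $\frac{44847}{8} \approx 5605.9$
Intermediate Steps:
$m = -906$ ($m = 4 - 910 = -906$)
$A{\left(h,z \right)} = 7 z$
$f = -906$
$n = - \frac{99}{16}$ ($n = -3 + \left(\frac{\left(-5\right) 3 \cdot 1}{8} + \frac{7 \cdot 3}{-16}\right) = -3 + \left(\left(-15\right) 1 \cdot \frac{1}{8} + 21 \left(- \frac{1}{16}\right)\right) = -3 - \frac{51}{16} = - \frac{99}{16} \approx -6.1875$)
$f n = \left(-906\right) \left(- \frac{99}{16}\right) = \frac{44847}{8}$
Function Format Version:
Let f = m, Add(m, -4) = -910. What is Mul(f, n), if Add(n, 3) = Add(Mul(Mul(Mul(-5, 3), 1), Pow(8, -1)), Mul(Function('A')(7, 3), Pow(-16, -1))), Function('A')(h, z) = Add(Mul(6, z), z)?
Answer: Rational(44847, 8) ≈ 5605.9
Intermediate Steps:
m = -906 (m = Add(4, -910) = -906)
Function('A')(h, z) = Mul(7, z)
f = -906
n = Rational(-99, 16) (n = Add(-3, Add(Mul(Mul(Mul(-5, 3), 1), Pow(8, -1)), Mul(Mul(7, 3), Pow(-16, -1)))) = Add(-3, Add(Mul(Mul(-15, 1), Rational(1, 8)), Mul(21, Rational(-1, 16)))) = Add(-3, Add(Mul(-15, Rational(1, 8)), Rational(-21, 16))) = Add(-3, Add(Rational(-15, 8), Rational(-21, 16))) = Add(-3, Rational(-51, 16)) = Rational(-99, 16) ≈ -6.1875)
Mul(f, n) = Mul(-906, Rational(-99, 16)) = Rational(44847, 8)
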